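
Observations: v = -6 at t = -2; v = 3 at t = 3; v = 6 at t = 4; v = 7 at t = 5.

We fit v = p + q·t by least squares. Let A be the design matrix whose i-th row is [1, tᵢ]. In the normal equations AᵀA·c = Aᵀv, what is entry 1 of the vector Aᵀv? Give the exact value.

Entry 1 ↔ basis 1, so (Aᵀv)_{1} = Σᵢ vᵢ = (1)·(-6) + (1)·(3) + (1)·(6) + (1)·(7) = 10.

10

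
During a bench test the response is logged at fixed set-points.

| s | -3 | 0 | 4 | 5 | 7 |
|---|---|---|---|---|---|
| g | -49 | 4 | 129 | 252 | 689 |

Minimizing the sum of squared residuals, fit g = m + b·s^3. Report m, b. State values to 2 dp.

From the data, Σ1 = 5, Σs^3 = 505, Σs^3·s^3 = 138099.
Right-hand side: Σg = 1025, Σs^3·g = 277406.
Normal equations: [[5, 505]; [505, 138099]]·[m, b]ᵀ = [1025, 277406]ᵀ.
Determinant 5·138099 − 505² = 435470.
m = (1025·138099 − 505·277406)/435470 = 292289/87094; b = (5·277406 − 505·1025)/435470 = 173881/87094.

m = 3.36, b = 2.00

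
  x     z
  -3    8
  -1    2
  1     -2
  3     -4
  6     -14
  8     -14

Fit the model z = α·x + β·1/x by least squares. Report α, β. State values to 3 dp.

α = -1.959, β = -0.144

From the data, Σx·x = 120, Σx·1/x = 6, Σ1/x·1/x = 145/64.
For Aᵀz: Σx·z = -236, Σ1/x·z = -145/12.
Normal equations: [[120, 6]; [6, 145/64]]·[α, β]ᵀ = [-236, -145/12]ᵀ.
Eliminating β: (145/64)·(row 1) − 6·(row 2) gives (1887/8)·α = (145/64)·(-236) − 6·(-145/12) = -7395/16, so α = -145/74.
Then β = ((-145/12) − 6·(-145/74))/(145/64) = -16/111.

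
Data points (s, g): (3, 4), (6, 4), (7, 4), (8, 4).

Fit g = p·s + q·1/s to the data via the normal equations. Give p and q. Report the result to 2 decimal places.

p = 0.39, q = 8.70

Forming AᵀA = [[158, 4]; [4, 4937/28224]] and Aᵀg = [96, 43/14]ᵀ gives AᵀA·[p, q]ᵀ = Aᵀg.
Eliminating q: (4937/28224)·(row 1) − 4·(row 2) gives (164231/14112)·p = (4937/28224)·96 − 4·(43/14) = 1325/294, so p = 63600/164231.
Then q = ((43/14) − 4·(63600/164231))/(4937/28224) = 1429344/164231.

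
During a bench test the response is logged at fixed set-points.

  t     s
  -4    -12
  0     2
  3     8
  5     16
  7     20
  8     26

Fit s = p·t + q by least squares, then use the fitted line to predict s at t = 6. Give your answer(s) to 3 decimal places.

ŝ = 18.541

Compute the Gram sums: Σt·t = 163, Σt = 19, Σ1 = 6.
For Aᵀs: Σt·s = 500, Σs = 60.
Normal equations: [[163, 19]; [19, 6]]·[p, q]ᵀ = [500, 60]ᵀ.
det = 163·6 − 19² = 617.
p = (500·6 − 19·60)/617 = 1860/617; q = (163·60 − 19·500)/617 = 280/617.
At t = 6: ŝ = (1860/617)·(6) + (280/617)·(1) = 11440/617.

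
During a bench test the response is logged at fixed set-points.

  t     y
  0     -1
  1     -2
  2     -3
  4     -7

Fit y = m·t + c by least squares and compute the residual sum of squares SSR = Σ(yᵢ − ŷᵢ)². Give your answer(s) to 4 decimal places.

SSR = 0.6857

The normal system XᵀX·[m, c]ᵀ = Xᵀy is [[21, 7]; [7, 4]]·[m, c]ᵀ = [-36, -13]ᵀ.
Eliminating c: 4·(row 1) − 7·(row 2) gives 35·m = 4·(-36) − 7·(-13) = -53, so m = -53/35.
Then c = ((-13) − 7·(-53/35))/4 = -3/5.
Residuals: -2/5, 4/35, 22/35, -12/35; SSR = 24/35.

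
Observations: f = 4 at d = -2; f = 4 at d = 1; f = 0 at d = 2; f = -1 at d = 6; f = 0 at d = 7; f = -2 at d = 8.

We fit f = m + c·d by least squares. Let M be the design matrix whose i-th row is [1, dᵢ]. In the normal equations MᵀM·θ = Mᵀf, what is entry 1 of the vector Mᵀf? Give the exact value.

Entry 1 ↔ basis 1, so (Mᵀf)_{1} = Σᵢ fᵢ = (1)·(4) + (1)·(4) + (1)·(0) + (1)·(-1) + (1)·(0) + (1)·(-2) = 5.

5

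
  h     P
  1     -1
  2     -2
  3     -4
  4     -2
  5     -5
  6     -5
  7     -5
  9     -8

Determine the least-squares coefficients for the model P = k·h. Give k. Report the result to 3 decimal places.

Setting ∂/∂k … = 0 gives: 221·k = -187.
k = (-187)/221 = -0.846154.

k = -0.846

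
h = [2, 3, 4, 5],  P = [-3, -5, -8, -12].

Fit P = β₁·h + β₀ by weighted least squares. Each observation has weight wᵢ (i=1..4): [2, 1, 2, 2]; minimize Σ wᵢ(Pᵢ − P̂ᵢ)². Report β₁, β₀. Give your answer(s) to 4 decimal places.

β₁ = -2.9706, β₀ = 3.3235

XᵀWX·[β₁, β₀]ᵀ = XᵀWP reads: 99·β₁ + 25·β₀ = -211;  25·β₁ + 7·β₀ = -51.
det = 99·7 − 25² = 68.
β₁ = ((-211)·7 − 25·(-51))/68 = -101/34; β₀ = (99·(-51) − 25·(-211))/68 = 113/34.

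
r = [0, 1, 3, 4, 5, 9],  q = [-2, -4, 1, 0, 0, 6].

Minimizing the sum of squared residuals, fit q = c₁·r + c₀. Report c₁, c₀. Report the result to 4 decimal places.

c₁ = 0.9610, c₀ = -3.3571

The normal system MᵀM·[c₁, c₀]ᵀ = Mᵀq is [[132, 22]; [22, 6]]·[c₁, c₀]ᵀ = [53, 1]ᵀ.
Δ = 132·6 − 22² = 308.
c₁ = (53·6 − 22·1)/308 = 74/77; c₀ = (132·1 − 22·53)/308 = -47/14.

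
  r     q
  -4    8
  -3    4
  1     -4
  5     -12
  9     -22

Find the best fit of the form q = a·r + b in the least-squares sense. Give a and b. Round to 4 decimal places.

a = -2.2181, b = -1.6510

Entries of XᵀX: Σr·r = 132, Σr = 8, Σ1 = 5.
Moment sums: Σr·q = -306, Σq = -26.
So XᵀX·[a, b]ᵀ = Xᵀq: [[132, 8]; [8, 5]]·[a, b]ᵀ = [-306, -26]ᵀ.
Eliminating b: 5·(row 1) − 8·(row 2) gives 596·a = 5·(-306) − 8·(-26) = -1322, so a = -661/298.
Then b = ((-26) − 8·(-661/298))/5 = -246/149.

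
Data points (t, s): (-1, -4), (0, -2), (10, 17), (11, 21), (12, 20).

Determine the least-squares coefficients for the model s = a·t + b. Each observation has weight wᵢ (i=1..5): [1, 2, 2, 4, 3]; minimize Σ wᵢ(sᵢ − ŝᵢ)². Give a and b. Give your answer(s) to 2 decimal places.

a = 1.95, b = -1.92

With design matrix M, MᵀWM = [[1117, 99]; [99, 12]] and MᵀWs = [1988, 170]ᵀ.
Determinant 1117·12 − 99² = 3603.
a = (1988·12 − 99·170)/3603 = 2342/1201; b = (1117·170 − 99·1988)/3603 = -6922/3603.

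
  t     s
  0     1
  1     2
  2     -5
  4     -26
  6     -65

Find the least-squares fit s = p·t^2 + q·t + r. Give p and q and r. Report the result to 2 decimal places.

Normal-equation sums: Σt^2·t^2 = 1569, Σt^2·t = 289, Σt^2 = 57, Σt·t = 57, Σt = 13, Σ1 = 5.
Moment sums: Σt^2·s = -2774, Σt·s = -502, Σs = -93.
AᵀA·[p, q, r]ᵀ = Aᵀs becomes [[1569, 289, 57]; [289, 57, 13]; [57, 13, 5]]·[p, q, r]ᵀ = [-2774, -502, -93]ᵀ.
Row-reducing yields p = -3905/1876, q = 2659/1876, r = 1355/938.

p = -2.08, q = 1.42, r = 1.44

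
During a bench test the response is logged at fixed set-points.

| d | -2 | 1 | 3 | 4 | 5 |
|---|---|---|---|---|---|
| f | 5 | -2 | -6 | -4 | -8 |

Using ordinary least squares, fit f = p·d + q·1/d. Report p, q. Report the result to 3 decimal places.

Compute the Gram sums: Σd·d = 55, Σd·1/d = 5, Σ1/d·1/d = 5269/3600.
For Aᵀf: Σd·f = -86, Σ1/d·f = -91/10.
Eliminating q: (5269/3600)·(row 1) − 5·(row 2) gives (39959/720)·p = (5269/3600)·(-86) − 5·(-91/10) = -144667/1800, so p = -289334/199795.
Then q = ((-91/10) − 5·(-289334/199795))/(5269/3600) = -50760/39959.

p = -1.448, q = -1.270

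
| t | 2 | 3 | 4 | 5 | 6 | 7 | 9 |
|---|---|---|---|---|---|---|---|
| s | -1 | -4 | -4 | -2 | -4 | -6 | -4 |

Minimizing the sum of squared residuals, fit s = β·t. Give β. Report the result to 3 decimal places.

β = -0.645

Entries of MᵀM: Σt·t = 220.
Moment sums: Σt·s = -142.
MᵀM·[β]ᵀ = Mᵀs becomes [[220]]·[β]ᵀ = [-142]ᵀ.
β = (-142)/220 = -0.645455.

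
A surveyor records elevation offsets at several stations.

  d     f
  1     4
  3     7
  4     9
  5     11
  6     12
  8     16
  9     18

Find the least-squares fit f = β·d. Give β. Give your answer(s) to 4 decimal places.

β = 2.0603

MᵀM·[β]ᵀ = Mᵀf reads: 232·β = 478.
(Σd·d = 232, Σd·f = 478.)
Hence β = 478 / 232 ≈ 2.06034.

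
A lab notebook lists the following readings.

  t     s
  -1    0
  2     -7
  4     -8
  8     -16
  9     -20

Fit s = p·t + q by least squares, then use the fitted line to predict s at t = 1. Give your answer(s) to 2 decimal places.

ŝ = -3.83

From the data, Σt·t = 166, Σt = 22, Σ1 = 5.
For Aᵀs: Σt·s = -354, Σs = -51.
Normal equations: [[166, 22]; [22, 5]]·[p, q]ᵀ = [-354, -51]ᵀ.
det = 166·5 − 22² = 346.
p = ((-354)·5 − 22·(-51))/346 = -324/173; q = (166·(-51) − 22·(-354))/346 = -339/173.
At t = 1: ŝ = (-324/173)·(1) + (-339/173)·(1) = -663/173.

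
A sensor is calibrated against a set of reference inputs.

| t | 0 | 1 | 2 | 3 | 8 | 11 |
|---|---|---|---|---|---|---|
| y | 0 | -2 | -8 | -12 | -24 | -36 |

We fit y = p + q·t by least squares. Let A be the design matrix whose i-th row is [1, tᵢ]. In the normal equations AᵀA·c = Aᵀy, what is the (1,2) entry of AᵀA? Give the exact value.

25

Row 1 ↔ basis 1, column 2 ↔ basis t, so (AᵀA)_{1,2} = Σᵢ t = (1)·(0) + (1)·(1) + (1)·(2) + (1)·(3) + (1)·(8) + (1)·(11) = 25.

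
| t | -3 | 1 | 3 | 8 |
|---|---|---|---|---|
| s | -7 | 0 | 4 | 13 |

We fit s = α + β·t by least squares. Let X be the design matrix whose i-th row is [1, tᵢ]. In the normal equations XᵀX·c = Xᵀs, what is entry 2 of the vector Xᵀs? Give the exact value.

Entry 2 ↔ basis t, so (Xᵀs)_{2} = Σᵢ (t)·sᵢ = (-3)·(-7) + (1)·(0) + (3)·(4) + (8)·(13) = 137.

137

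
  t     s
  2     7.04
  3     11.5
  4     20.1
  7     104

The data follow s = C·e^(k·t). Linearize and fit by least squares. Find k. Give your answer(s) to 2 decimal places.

k = 0.54

With ln sᵢ as the transformed response and tᵢ as the regressor:
Sums: Σt = 16.0000, Σ(t)² = 78.0000, Σln s = 12.0391, Σt·ln s = 55.7439.
Normal system: [[78.0000, 16.0000]; [16.0000, 4]]·[k, ln C]ᵀ = [55.7439, 12.0391]ᵀ.
Solving (det = 56.0000): k = 0.54197, ln C = 0.84188.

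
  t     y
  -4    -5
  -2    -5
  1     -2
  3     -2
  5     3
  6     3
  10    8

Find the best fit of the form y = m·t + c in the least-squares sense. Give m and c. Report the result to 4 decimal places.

m = 0.9682, c = -2.6281

The normal system XᵀX·[m, c]ᵀ = Xᵀy is [[191, 19]; [19, 7]]·[m, c]ᵀ = [135, 0]ᵀ.
Δ = 191·7 − 19² = 976.
m = (135·7 − 19·0)/976 = 945/976; c = (191·0 − 19·135)/976 = -2565/976.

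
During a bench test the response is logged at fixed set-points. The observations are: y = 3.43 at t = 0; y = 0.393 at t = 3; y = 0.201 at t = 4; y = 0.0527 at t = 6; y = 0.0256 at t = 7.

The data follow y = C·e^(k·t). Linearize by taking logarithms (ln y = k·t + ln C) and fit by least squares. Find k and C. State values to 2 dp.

Linearized form: ln y = k·t + ln C. From the 5 transformed points,
Σt = 20.0000, Σ(t)² = 110.0000, Σln y = -7.9141, Σt·ln y = -52.5346.
Equations: 110.0000·k + 20.0000·ln C = -52.5346;  20.0000·k + 5·ln C = -7.9141.
Δ = 110.0000·5 − (20.0000)² = 150.0000; k = (-52.5346·5 − 20.0000·-7.9141)/150.0000 = -0.69594, ln C = (110.0000·-7.9141 − 20.0000·-52.5346)/150.0000 = 1.20091, so C = exp(1.20091) = 3.32315.

k = -0.70, C = 3.32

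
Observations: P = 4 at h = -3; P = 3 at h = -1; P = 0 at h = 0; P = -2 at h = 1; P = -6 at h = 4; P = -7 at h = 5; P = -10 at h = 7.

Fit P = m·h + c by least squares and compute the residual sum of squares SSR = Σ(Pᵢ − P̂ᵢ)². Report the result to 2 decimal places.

Compute the Gram sums: Σh·h = 101, Σh = 13, Σ1 = 7.
Right-hand side: Σh·P = -146, ΣP = -18.
So AᵀA·[m, c]ᵀ = AᵀP: [[101, 13]; [13, 7]]·[m, c]ᵀ = [-146, -18]ᵀ.
Determinant 101·7 − 13² = 538.
m = ((-146)·7 − 13·(-18))/538 = -394/269; c = (101·(-18) − 13·(-146))/538 = 40/269.
Residuals: -146/269, 373/269, -40/269, -184/269, -78/269, 47/269, 28/269; SSR = 762/269.

SSR = 2.83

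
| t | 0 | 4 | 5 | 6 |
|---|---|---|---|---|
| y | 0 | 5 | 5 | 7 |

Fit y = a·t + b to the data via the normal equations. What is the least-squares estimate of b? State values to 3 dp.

b = 0.048

Sums needed: Σt·t = 77, Σt = 15, Σ1 = 4.
Right-hand side: Σt·y = 87, Σy = 17.
det = 77·4 − 15² = 83.
a = (87·4 − 15·17)/83 = 93/83; b = (77·17 − 15·87)/83 = 4/83.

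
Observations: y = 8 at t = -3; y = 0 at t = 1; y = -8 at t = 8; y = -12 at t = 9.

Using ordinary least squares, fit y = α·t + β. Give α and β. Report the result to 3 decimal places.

With design matrix A, AᵀA = [[155, 15]; [15, 4]] and Aᵀy = [-196, -12]ᵀ.
Δ = 155·4 − 15² = 395.
α = ((-196)·4 − 15·(-12))/395 = -604/395; β = (155·(-12) − 15·(-196))/395 = 216/79.

α = -1.529, β = 2.734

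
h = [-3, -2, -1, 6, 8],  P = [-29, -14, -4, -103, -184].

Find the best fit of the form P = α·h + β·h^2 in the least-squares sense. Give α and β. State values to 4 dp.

Setting ∂/∂α … = 0 gives: 114·α + 692·β = -1971;  692·α + 5490·β = -15805.
Determinant 114·5490 − 692² = 146996.
α = ((-1971)·5490 − 692·(-15805))/146996 = 58135/73498; β = (114·(-15805) − 692·(-1971))/146996 = -218919/73498.

α = 0.7910, β = -2.9786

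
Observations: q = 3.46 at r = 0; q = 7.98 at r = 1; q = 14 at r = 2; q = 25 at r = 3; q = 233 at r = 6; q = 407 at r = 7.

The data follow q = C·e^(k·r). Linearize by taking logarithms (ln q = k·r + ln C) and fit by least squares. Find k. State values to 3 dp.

Linearized form: ln q = k·r + ln C. From the 6 transformed points,
Σr = 19.0000, Σ(r)² = 99.0000, Σln q = 20.6360, Σr·ln q = 91.7796.
Equations: 99.0000·k + 19.0000·ln C = 91.7796;  19.0000·k + 6·ln C = 20.6360.
Slope k = (n·Σr·ln q − Σr·Σln q)/(n·Σ(r)² − (Σr)²) = (6·91.7796 − 19.0000·20.6360)/233.0000 = 0.68066; ln C = (Σln q − k·Σr)/n = 1.28391.

k = 0.681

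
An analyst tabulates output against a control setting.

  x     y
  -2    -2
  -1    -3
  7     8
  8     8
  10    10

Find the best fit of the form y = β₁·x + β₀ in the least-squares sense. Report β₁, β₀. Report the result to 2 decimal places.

β₁ = 1.11, β₀ = -0.69

AᵀA·[β₁, β₀]ᵀ = Aᵀy reads: 218·β₁ + 22·β₀ = 227;  22·β₁ + 5·β₀ = 21.
det = 218·5 − 22² = 606.
β₁ = (227·5 − 22·21)/606 = 673/606; β₀ = (218·21 − 22·227)/606 = -208/303.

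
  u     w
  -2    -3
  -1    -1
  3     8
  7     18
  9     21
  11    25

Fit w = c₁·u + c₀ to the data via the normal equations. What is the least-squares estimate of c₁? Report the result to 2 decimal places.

Sums needed: Σu·u = 265, Σu = 27, Σ1 = 6.
Moment sums: Σu·w = 621, Σw = 68.
Determinant 265·6 − 27² = 861.
c₁ = (621·6 − 27·68)/861 = 90/41; c₀ = (265·68 − 27·621)/861 = 179/123.

c₁ = 2.20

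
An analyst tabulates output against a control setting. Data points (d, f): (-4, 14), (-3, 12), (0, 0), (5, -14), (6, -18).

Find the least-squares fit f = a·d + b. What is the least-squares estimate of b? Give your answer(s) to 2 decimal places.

b = 1.36

Entries of XᵀX: Σd·d = 86, Σd = 4, Σ1 = 5.
And Σd·f = -270, Σf = -6.
Eliminating b: 5·(row 1) − 4·(row 2) gives 414·a = 5·(-270) − 4·(-6) = -1326, so a = -221/69.
Then b = ((-6) − 4·(-221/69))/5 = 94/69.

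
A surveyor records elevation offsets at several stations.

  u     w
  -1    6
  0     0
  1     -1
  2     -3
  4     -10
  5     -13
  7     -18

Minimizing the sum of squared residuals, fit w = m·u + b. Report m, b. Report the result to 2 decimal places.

m = -2.89, b = 1.86

Sums needed: Σu·u = 96, Σu = 18, Σ1 = 7.
Right-hand side: Σu·w = -244, Σw = -39.
So MᵀM·[m, b]ᵀ = Mᵀw: [[96, 18]; [18, 7]]·[m, b]ᵀ = [-244, -39]ᵀ.
Eliminating b: 7·(row 1) − 18·(row 2) gives 348·m = 7·(-244) − 18·(-39) = -1006, so m = -503/174.
Then b = ((-39) − 18·(-503/174))/7 = 54/29.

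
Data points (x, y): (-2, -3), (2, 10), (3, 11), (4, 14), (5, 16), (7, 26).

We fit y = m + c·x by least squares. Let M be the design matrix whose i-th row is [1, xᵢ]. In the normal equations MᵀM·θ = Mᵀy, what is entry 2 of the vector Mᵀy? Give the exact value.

377

Entry 2 ↔ basis x, so (Mᵀy)_{2} = Σᵢ (x)·yᵢ = (-2)·(-3) + (2)·(10) + (3)·(11) + (4)·(14) + (5)·(16) + (7)·(26) = 377.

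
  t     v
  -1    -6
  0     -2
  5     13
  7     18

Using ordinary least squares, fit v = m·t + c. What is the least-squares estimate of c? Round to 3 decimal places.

c = -2.469

Normal-equation sums: Σt·t = 75, Σt = 11, Σ1 = 4.
And Σt·v = 197, Σv = 23.
Determinant 75·4 − 11² = 179.
m = (197·4 − 11·23)/179 = 535/179; c = (75·23 − 11·197)/179 = -442/179.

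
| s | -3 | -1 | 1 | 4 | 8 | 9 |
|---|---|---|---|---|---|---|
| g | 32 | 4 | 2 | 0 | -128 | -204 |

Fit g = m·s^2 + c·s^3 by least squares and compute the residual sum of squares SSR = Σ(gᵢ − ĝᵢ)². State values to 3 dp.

SSR = 2.752

Setting ∂/∂m … = 0 gives: 10996·m + 92598·c = -24422;  92598·m + 798412·c = -215118.
(Σs^2·s^2 = 10996, Σs^2·s^3 = 92598, Σs^3·s^3 = 798412, Σs^2·g = -24422, Σs^3·g = -215118.)
det = 10996·798412 − 92598² = 204948748.
m = ((-24422)·798412 − 92598·(-215118))/204948748 = 105169675/51237187; c = (10996·(-215118) − 92598·(-24422))/204948748 = -26002293/51237187.
Residuals: -8999002/51237187, 73776780/51237187, 23306992/51237187, -18568048/51237187, 23954880/51237187, -15458226/51237187; SSR = 141006504/51237187.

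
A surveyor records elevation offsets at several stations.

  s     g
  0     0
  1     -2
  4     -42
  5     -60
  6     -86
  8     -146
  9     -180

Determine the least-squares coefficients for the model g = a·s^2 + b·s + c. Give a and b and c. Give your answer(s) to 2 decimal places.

From the data, Σs^2·s^2 = 12835, Σs^2·s = 1647, Σs^2 = 223, Σs·s = 223, Σs = 33, Σ1 = 7.
For Xᵀg: Σs^2·g = -29194, Σs·g = -3774, Σg = -516.
So XᵀX·[a, b, c]ᵀ = Xᵀg: [[12835, 1647, 223]; [1647, 223, 33]; [223, 33, 7]]·[a, b, c]ᵀ = [-29194, -3774, -516]ᵀ.
Solving the 3×3 system (Gaussian elimination) gives a = -106735/55209, b = -51785/18403, c = 62968/55209.

a = -1.93, b = -2.81, c = 1.14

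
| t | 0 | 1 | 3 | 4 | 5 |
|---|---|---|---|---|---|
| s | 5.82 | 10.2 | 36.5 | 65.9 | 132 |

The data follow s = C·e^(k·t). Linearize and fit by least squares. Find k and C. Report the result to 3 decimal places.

k = 0.624, C = 5.635

Linearized form: ln s = k·t + ln C. From the 5 transformed points,
AᵀA = [[51.0000, 13.0000]; [13.0000, 5]], rhs = [54.2809, 16.7519]ᵀ  (here Σt = 13.0000, Σ(t)² = 51.0000, Σln s = 16.7519, Σt·ln s = 54.2809).
Slope k = (n·Σt·ln s − Σt·Σln s)/(n·Σ(t)² − (Σt)²) = (5·54.2809 − 13.0000·16.7519)/86.0000 = 0.62360; ln C = (Σln s − k·Σt)/n = 1.72904, so C = exp(1.72904) = 5.63524.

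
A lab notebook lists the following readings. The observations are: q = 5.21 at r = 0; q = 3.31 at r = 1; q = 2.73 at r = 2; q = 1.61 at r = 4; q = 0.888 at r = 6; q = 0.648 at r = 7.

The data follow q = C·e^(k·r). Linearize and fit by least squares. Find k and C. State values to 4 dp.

k = -0.2854, C = 4.8570

Let Y = ln q. Fitting Y = k·r + ln C by least squares:
Σr = 20.0000, Σ(r)² = 106.0000, Σln q = 3.7754, Σr·ln q = 1.3607.
Equations: 106.0000·k + 20.0000·ln C = 1.3607;  20.0000·k + 6·ln C = 3.7754.
Solving (det = 236.0000): k = -0.28536, ln C = 1.58042, so C = exp(1.58042) = 4.85700.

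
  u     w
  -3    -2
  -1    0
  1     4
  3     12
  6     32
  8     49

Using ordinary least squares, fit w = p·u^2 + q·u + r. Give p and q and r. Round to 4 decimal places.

p = 0.4515, q = 2.3594, r = 1.2977

Entries of XᵀX: Σu^2·u^2 = 5556, Σu^2·u = 728, Σu^2 = 120, Σu·u = 120, Σu = 14, Σ1 = 6.
For Xᵀw: Σu^2·w = 4382, Σu·w = 630, Σw = 95.
So XᵀX·[p, q, r]ᵀ = Xᵀw: [[5556, 728, 120]; [728, 120, 14]; [120, 14, 6]]·[p, q, r]ᵀ = [4382, 630, 95]ᵀ.
Inverting the 3×3 Gram matrix, [p, q, r]ᵀ = [8457/18730, 44191/18730, 12153/9365]ᵀ.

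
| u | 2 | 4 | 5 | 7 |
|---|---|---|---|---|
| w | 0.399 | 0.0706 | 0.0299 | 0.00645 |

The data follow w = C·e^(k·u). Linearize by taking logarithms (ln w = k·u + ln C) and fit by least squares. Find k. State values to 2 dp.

With ln wᵢ as the transformed response and uᵢ as the regressor:
XᵀX = [[94.0000, 18.0000]; [18.0000, 4]], rhs = [-65.2957, -12.1231]ᵀ  (here Σu = 18.0000, Σ(u)² = 94.0000, Σln w = -12.1231, Σu·ln w = -65.2957).
Slope k = (n·Σu·ln w − Σu·Σln w)/(n·Σ(u)² − (Σu)²) = (4·-65.2957 − 18.0000·-12.1231)/52.0000 = -0.82629; ln C = (Σln w − k·Σu)/n = 0.68754.

k = -0.83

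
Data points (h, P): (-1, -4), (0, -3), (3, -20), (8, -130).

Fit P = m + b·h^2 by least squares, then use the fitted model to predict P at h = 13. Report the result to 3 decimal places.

With design matrix A, AᵀA = [[4, 74]; [74, 4178]] and AᵀP = [-157, -8504]ᵀ.
det = 4·4178 − 74² = 11236.
m = ((-157)·4178 − 74·(-8504))/11236 = -13325/5618; b = (4·(-8504) − 74·(-157))/11236 = -11199/5618.
At h = 13: P̂ = (-13325/5618)·(1) + (-11199/5618)·(169) = -952978/2809.

P̂ = -339.259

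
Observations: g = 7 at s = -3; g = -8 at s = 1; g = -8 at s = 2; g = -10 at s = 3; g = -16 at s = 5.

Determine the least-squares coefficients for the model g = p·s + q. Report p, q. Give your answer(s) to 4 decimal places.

p = -2.8125, q = -2.5000

The normal equations are: 48·p + 8·q = -155;  8·p + 5·q = -35.
Δ = 48·5 − 8² = 176.
p = ((-155)·5 − 8·(-35))/176 = -45/16; q = (48·(-35) − 8·(-155))/176 = -5/2.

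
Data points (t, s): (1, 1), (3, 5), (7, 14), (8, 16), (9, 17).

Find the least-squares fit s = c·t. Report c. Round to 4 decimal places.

Forming XᵀX = [[204]] and Xᵀs = [395]ᵀ gives XᵀX·[c]ᵀ = Xᵀs.
Hence c = 395 / 204 ≈ 1.93627.

c = 1.9363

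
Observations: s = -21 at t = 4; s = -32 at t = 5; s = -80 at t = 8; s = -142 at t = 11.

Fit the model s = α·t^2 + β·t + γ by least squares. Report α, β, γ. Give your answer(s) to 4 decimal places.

With design matrix A, AᵀA = [[19618, 2032, 226]; [2032, 226, 28]; [226, 28, 4]] and Aᵀs = [-23438, -2446, -275]ᵀ.
Solving the 3×3 system (Gaussian elimination) gives α = -19/22, β = -728/165, γ = 3607/330.

α = -0.8636, β = -4.4121, γ = 10.9303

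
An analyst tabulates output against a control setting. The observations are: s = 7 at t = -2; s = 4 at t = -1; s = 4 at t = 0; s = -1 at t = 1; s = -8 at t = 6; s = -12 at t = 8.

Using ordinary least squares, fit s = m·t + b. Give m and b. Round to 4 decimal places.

Entries of AᵀA: Σt·t = 106, Σt = 12, Σ1 = 6.
Right-hand side: Σt·s = -163, Σs = -6.
Determinant 106·6 − 12² = 492.
m = ((-163)·6 − 12·(-6))/492 = -151/82; b = (106·(-6) − 12·(-163))/492 = 110/41.

m = -1.8415, b = 2.6829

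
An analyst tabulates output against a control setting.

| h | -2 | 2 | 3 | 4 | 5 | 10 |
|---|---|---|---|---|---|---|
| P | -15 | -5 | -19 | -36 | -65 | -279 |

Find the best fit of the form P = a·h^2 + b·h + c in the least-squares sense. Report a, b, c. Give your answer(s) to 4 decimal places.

The normal equations are: 10994·a + 1216·b + 158·c = -30352;  1216·a + 158·b + 22·c = -3296;  158·a + 22·b + 6·c = -419.
(Σh^2·h^2 = 10994, Σh^2·h = 1216, Σh^2 = 158, Σh·h = 158, Σh = 22, Σ1 = 6, Σh^2·P = -30352, Σh·P = -3296, ΣP = -419.)
Solving the 3×3 system (Gaussian elimination) gives a = -37363/12310, b = 5499/2462, c = 23429/12310.

a = -3.0352, b = 2.2335, c = 1.9032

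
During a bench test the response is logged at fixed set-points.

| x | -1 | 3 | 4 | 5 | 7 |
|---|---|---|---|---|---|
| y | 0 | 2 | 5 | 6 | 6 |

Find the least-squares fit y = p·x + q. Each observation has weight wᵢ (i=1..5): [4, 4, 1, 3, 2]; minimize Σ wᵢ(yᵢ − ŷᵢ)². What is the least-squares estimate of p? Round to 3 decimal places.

p = 0.845

From the data, Σwᵢ·x·x = 229, Σwᵢ·x = 41, Σwᵢ·1 = 14.
Moment sums: Σwᵢ·x·y = 218, Σwᵢ·y = 43.
MᵀWM·[p, q]ᵀ = MᵀWy becomes [[229, 41]; [41, 14]]·[p, q]ᵀ = [218, 43]ᵀ.
Determinant 229·14 − 41² = 1525.
p = (218·14 − 41·43)/1525 = 1289/1525; q = (229·43 − 41·218)/1525 = 909/1525.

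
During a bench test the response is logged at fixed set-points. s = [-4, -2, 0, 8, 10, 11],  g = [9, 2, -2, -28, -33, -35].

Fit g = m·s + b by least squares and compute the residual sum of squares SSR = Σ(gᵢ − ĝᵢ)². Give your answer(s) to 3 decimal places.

Entries of MᵀM: Σs·s = 305, Σs = 23, Σ1 = 6.
Right-hand side: Σs·g = -979, Σg = -87.
So MᵀM·[m, b]ᵀ = Mᵀg: [[305, 23]; [23, 6]]·[m, b]ᵀ = [-979, -87]ᵀ.
Eliminating b: 6·(row 1) − 23·(row 2) gives 1301·m = 6·(-979) − 23·(-87) = -3873, so m = -3873/1301.
Then b = ((-87) − 23·(-3873/1301))/6 = -4018/1301.
Residuals: 235/1301, -1126/1301, 1416/1301, -1426/1301, -185/1301, 1086/1301; SSR = 5054/1301.

SSR = 3.885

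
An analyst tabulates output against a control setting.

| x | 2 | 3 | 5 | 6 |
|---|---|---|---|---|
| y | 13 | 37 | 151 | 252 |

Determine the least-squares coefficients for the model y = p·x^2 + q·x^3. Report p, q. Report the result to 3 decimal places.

Entries of MᵀM: Σx^2·x^2 = 2018, Σx^2·x^3 = 11176, Σx^3·x^3 = 63074.
For Mᵀy: Σx^2·y = 13232, Σx^3·y = 74410.
Normal equations: [[2018, 11176]; [11176, 63074]]·[p, q]ᵀ = [13232, 74410]ᵀ.
Eliminating q: 63074·(row 1) − 11176·(row 2) gives 2380356·p = 63074·13232 − 11176·74410 = 2989008, so p = 7548/6011.
Then q = (74410 − 11176·(7548/6011))/63074 = 63293/66121.

p = 1.256, q = 0.957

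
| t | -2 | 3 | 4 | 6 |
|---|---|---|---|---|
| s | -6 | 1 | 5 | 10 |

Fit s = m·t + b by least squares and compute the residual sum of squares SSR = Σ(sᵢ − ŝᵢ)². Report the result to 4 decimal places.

The normal system AᵀA·[m, b]ᵀ = Aᵀs is [[65, 11]; [11, 4]]·[m, b]ᵀ = [95, 10]ᵀ.
Eliminating b: 4·(row 1) − 11·(row 2) gives 139·m = 4·95 − 11·10 = 270, so m = 270/139.
Then b = (10 − 11·(270/139))/4 = -395/139.
Residuals: 101/139, -276/139, 10/139, 165/139; SSR = 818/139.

SSR = 5.8849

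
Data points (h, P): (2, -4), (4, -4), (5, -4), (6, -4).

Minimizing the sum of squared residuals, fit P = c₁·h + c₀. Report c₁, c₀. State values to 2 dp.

c₁ = 0.00, c₀ = -4.00

Forming AᵀA = [[81, 17]; [17, 4]] and AᵀP = [-68, -16]ᵀ gives AᵀA·[c₁, c₀]ᵀ = AᵀP.
det = 81·4 − 17² = 35.
c₁ = ((-68)·4 − 17·(-16))/35 = 0; c₀ = (81·(-16) − 17·(-68))/35 = -4.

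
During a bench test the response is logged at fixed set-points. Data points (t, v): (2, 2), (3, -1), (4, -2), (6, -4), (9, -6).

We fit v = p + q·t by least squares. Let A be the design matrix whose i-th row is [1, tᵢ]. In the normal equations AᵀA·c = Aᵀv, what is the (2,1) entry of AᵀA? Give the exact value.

Row 2 ↔ basis t, column 1 ↔ basis 1, so (AᵀA)_{2,1} = Σᵢ t = (2)·(1) + (3)·(1) + (4)·(1) + (6)·(1) + (9)·(1) = 24.

24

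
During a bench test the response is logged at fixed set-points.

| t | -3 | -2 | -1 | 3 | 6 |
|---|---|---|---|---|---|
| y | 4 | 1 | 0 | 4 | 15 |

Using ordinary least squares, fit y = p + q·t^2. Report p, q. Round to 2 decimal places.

Forming XᵀX = [[5, 59]; [59, 1475]] and Xᵀy = [24, 616]ᵀ gives XᵀX·[p, q]ᵀ = Xᵀy.
Δ = 5·1475 − 59² = 3894.
p = (24·1475 − 59·616)/3894 = -8/33; q = (5·616 − 59·24)/3894 = 832/1947.

p = -0.24, q = 0.43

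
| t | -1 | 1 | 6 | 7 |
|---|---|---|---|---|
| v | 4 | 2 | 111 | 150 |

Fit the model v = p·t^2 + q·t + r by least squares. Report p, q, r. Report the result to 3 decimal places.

Compute the Gram sums: Σt^2·t^2 = 3699, Σt^2·t = 559, Σt^2 = 87, Σt·t = 87, Σt = 13, Σ1 = 4.
Right-hand side: Σt^2·v = 11352, Σt·v = 1714, Σv = 267.
XᵀX·[p, q, r]ᵀ = Xᵀv becomes [[3699, 559, 87]; [559, 87, 13]; [87, 13, 4]]·[p, q, r]ᵀ = [11352, 1714, 267]ᵀ.
Row-reducing yields p = 14351/4538, q = -2775/4538, r = -102/2269.

p = 3.162, q = -0.612, r = -0.045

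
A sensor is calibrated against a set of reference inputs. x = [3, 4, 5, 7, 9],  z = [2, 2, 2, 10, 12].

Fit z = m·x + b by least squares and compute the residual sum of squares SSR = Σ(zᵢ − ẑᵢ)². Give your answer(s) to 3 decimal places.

The normal system AᵀA·[m, b]ᵀ = Aᵀz is [[180, 28]; [28, 5]]·[m, b]ᵀ = [202, 28]ᵀ.
Eliminating b: 5·(row 1) − 28·(row 2) gives 116·m = 5·202 − 28·28 = 226, so m = 113/58.
Then b = (28 − 28·(113/58))/5 = -154/29.
Residuals: 85/58, -14/29, -141/58, 97/58, -13/58; SSR = 323/29.

SSR = 11.138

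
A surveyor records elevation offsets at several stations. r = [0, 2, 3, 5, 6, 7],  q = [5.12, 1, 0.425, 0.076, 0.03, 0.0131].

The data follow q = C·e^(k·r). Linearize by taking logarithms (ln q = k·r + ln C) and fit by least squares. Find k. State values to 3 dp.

k = -0.858

Taking logs, ln q = k·r + ln C, so regress ln q on r.
Sums: Σr = 23.0000, Σ(r)² = 123.0000, Σln q = -9.6412, Σr·ln q = -66.8375.
Normal system: [[123.0000, 23.0000]; [23.0000, 6]]·[k, ln C]ᵀ = [-66.8375, -9.6412]ᵀ.
Solving (det = 209.0000): k = -0.85778, ln C = 1.68129.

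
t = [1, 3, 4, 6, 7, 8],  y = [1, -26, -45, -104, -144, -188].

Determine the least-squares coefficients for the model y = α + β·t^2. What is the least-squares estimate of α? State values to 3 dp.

Forming MᵀM = [[6, 175]; [175, 8131]] and Mᵀy = [-506, -23785]ᵀ gives MᵀM·[α, β]ᵀ = Mᵀy.
Δ = 6·8131 − 175² = 18161.
α = ((-506)·8131 − 175·(-23785))/18161 = 48089/18161; β = (6·(-23785) − 175·(-506))/18161 = -54160/18161.

α = 2.648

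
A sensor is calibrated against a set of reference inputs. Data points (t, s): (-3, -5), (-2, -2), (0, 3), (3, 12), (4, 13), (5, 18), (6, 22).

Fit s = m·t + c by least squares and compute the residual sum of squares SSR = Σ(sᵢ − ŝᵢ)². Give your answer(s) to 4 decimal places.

The normal system XᵀX·[m, c]ᵀ = Xᵀs is [[99, 13]; [13, 7]]·[m, c]ᵀ = [329, 61]ᵀ.
Eliminating c: 7·(row 1) − 13·(row 2) gives 524·m = 7·329 − 13·61 = 1510, so m = 755/262.
Then c = (61 − 13·(755/262))/7 = 881/262.
Residuals: 37/131, 105/262, -95/262, -1/131, -495/262, 30/131, 353/262; SSR = 761/131.

SSR = 5.8092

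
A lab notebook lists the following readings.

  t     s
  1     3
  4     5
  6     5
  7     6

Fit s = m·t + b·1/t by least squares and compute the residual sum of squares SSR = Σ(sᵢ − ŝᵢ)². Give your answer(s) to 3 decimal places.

From the data, Σt·t = 102, Σt·1/t = 4, Σ1/t·1/t = 7837/7056.
Right-hand side: Σt·s = 95, Σ1/t·s = 499/84.
Normal equations: [[102, 4]; [4, 7837/7056]]·[m, b]ᵀ = [95, 499/84]ᵀ.
Δ = 102·(7837/7056) − 4² = 114413/1176.
m = (95·(7837/7056) − 4·(499/84))/(114413/1176) = 576851/686478; b = (102·(499/84) − 4·95)/(114413/1176) = 265692/114413.
Residuals: -111569/686478, 363224/343239, -49068/114413, -146825/686478; SSR = 944543/686478.

SSR = 1.376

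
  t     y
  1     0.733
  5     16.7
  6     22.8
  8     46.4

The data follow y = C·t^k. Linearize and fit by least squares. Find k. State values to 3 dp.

k = 1.965

With ln yᵢ as the transformed response and ln tᵢ as the regressor:
Sums: Σln t = 5.4806, Σ(ln t)² = 10.1248, Σln y = 9.4689, Σln t·ln y = 18.1131.
Normal system: [[10.1248, 5.4806]; [5.4806, 4]]·[k, ln C]ᵀ = [18.1131, 9.4689]ᵀ.
Solving (det = 10.4617): k = 1.96497, ln C = -0.32511.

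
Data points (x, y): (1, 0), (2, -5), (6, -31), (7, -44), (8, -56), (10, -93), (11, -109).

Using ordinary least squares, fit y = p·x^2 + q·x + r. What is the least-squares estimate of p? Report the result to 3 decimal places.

p = -0.959

The normal equations are: 32451·p + 3411·q + 375·r = -29365;  3411·p + 375·q + 45·r = -3081;  375·p + 45·q + 7·r = -338.
(Σx^2·x^2 = 32451, Σx^2·x = 3411, Σx^2 = 375, Σx·x = 375, Σx = 45, Σ1 = 7, Σx^2·y = -29365, Σx·y = -3081, Σy = -338.)
Row-reducing yields p = -65983/68838, q = 13561/22946, r = -767/1043.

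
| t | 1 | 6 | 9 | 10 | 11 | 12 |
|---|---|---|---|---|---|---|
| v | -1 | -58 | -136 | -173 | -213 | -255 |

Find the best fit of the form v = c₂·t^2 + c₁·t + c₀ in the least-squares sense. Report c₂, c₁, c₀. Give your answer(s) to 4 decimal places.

c₂ = -1.9943, c₁ = 2.8521, c₀ = -2.0874

Compute the Gram sums: Σt^2·t^2 = 53235, Σt^2·t = 5005, Σt^2 = 483, Σt·t = 483, Σt = 49, Σ1 = 6.
For Aᵀv: Σt^2·v = -92898, Σt·v = -8706, Σv = -836.
Row-reducing yields c₂ = -27473/13776, c₁ = 1871/656, c₀ = -1027/492.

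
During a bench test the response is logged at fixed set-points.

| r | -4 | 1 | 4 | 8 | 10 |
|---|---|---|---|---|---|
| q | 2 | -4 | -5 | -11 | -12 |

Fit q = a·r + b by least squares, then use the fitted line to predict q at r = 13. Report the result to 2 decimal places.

Sums needed: Σr·r = 197, Σr = 19, Σ1 = 5.
Moment sums: Σr·q = -240, Σq = -30.
So XᵀX·[a, b]ᵀ = Xᵀq: [[197, 19]; [19, 5]]·[a, b]ᵀ = [-240, -30]ᵀ.
Δ = 197·5 − 19² = 624.
a = ((-240)·5 − 19·(-30))/624 = -105/104; b = (197·(-30) − 19·(-240))/624 = -225/104.
At r = 13: q̂ = (-105/104)·(13) + (-225/104)·(1) = -795/52.

q̂ = -15.29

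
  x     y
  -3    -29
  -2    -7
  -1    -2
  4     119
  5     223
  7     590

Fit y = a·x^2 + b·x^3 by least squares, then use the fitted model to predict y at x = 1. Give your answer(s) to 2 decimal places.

ŷ = 2.83

Entries of AᵀA: Σx^2·x^2 = 3380, Σx^2·x^3 = 20680, Σx^3·x^3 = 138164.
Moment sums: Σx^2·y = 36098, Σx^3·y = 238702.
Normal equations: [[3380, 20680]; [20680, 138164]]·[a, b]ᵀ = [36098, 238702]ᵀ.
det = 3380·138164 − 20680² = 39331920.
a = (36098·138164 − 20680·238702)/39331920 = 2128613/1638830; b = (3380·238702 − 20680·36098)/39331920 = 502551/327766.
At x = 1: ŷ = (2128613/1638830)·(1) + (502551/327766)·(1) = 2320684/819415.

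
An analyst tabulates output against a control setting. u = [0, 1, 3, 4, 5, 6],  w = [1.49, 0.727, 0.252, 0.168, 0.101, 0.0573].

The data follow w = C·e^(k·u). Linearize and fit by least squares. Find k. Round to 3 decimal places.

k = -0.527

Linearized form: ln w = k·u + ln C. From the 6 transformed points,
Over the data: Σu = 19.0000, Σ(u)² = 87.0000, Σln w = -8.2343, Σu·ln w = -40.2089.
Normal system: [[87.0000, 19.0000]; [19.0000, 6]]·[k, ln C]ᵀ = [-40.2089, -8.2343]ᵀ.
Solving (det = 161.0000): k = -0.52672, ln C = 0.29558.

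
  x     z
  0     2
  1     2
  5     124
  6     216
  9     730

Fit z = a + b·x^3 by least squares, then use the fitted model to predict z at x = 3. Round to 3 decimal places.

ẑ = 27.619

Compute the Gram sums: Σ1 = 5, Σx^3 = 1071, Σx^3·x^3 = 593723.
And Σz = 1074, Σx^3·z = 594328.
So MᵀM·[a, b]ᵀ = Mᵀz: [[5, 1071]; [1071, 593723]]·[a, b]ᵀ = [1074, 594328]ᵀ.
Δ = 5·593723 − 1071² = 1821574.
a = (1074·593723 − 1071·594328)/1821574 = 566607/910787; b = (5·594328 − 1071·1074)/1821574 = 910693/910787.
At x = 3: ẑ = (566607/910787)·(1) + (910693/910787)·(27) = 25155318/910787.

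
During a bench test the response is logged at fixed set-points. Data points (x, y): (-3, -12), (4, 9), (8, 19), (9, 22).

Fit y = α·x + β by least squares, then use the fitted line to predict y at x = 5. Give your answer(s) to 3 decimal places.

Sums needed: Σx·x = 170, Σx = 18, Σ1 = 4.
Right-hand side: Σx·y = 422, Σy = 38.
Normal equations: [[170, 18]; [18, 4]]·[α, β]ᵀ = [422, 38]ᵀ.
Eliminating β: 4·(row 1) − 18·(row 2) gives 356·α = 4·422 − 18·38 = 1004, so α = 251/89.
Then β = (38 − 18·(251/89))/4 = -284/89.
At x = 5: ŷ = (251/89)·(5) + (-284/89)·(1) = 971/89.

ŷ = 10.910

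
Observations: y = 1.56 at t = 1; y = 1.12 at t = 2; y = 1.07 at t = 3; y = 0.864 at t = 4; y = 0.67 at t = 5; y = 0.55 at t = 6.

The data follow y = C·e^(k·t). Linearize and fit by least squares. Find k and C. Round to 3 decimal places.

k = -0.199, C = 1.841

Linearized form: ln y = k·t + ln C. From the 6 transformed points,
Sums: Σt = 21.0000, Σ(t)² = 91.0000, Σln y = -0.5188, Σt·ln y = -5.2998.
Normal system: [[91.0000, 21.0000]; [21.0000, 6]]·[k, ln C]ᵀ = [-5.2998, -0.5188]ᵀ.
Slope k = (n·Σt·ln y − Σt·Σln y)/(n·Σ(t)² − (Σt)²) = (6·-5.2998 − 21.0000·-0.5188)/105.0000 = -0.19908; ln C = (Σln y − k·Σt)/n = 0.61032, so C = exp(0.61032) = 1.84101.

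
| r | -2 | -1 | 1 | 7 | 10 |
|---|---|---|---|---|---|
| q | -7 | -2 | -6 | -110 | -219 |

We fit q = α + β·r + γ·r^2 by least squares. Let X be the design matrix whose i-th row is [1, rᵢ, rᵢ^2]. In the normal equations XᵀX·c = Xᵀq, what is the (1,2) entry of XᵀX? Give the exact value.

15

Row 1 ↔ basis 1, column 2 ↔ basis r, so (XᵀX)_{1,2} = Σᵢ r = (1)·(-2) + (1)·(-1) + (1)·(1) + (1)·(7) + (1)·(10) = 15.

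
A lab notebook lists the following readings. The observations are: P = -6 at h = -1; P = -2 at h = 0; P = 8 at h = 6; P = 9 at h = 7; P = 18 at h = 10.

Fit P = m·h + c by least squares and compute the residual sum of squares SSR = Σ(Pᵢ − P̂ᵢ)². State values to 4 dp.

XᵀX·[m, c]ᵀ = XᵀP reads: 186·m + 22·c = 297;  22·m + 5·c = 27.
(Σh·h = 186, Σh = 22, Σ1 = 5, Σh·P = 297, ΣP = 27.)
Eliminating c: 5·(row 1) − 22·(row 2) gives 446·m = 5·297 − 22·27 = 891, so m = 891/446.
Then c = (27 − 22·(891/446))/5 = -756/223.
Residuals: -273/446, 310/223, -133/223, -711/446, 315/223; SSR = 3211/446.

SSR = 7.1996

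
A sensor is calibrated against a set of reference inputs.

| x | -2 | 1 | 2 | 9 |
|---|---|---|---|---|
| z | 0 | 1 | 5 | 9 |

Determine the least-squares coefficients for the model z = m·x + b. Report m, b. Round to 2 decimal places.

Setting ∂/∂m … = 0 gives: 90·m + 10·b = 92;  10·m + 4·b = 15.
(Σx·x = 90, Σx = 10, Σ1 = 4, Σx·z = 92, Σz = 15.)
Eliminating b: 4·(row 1) − 10·(row 2) gives 260·m = 4·92 − 10·15 = 218, so m = 109/130.
Then b = (15 − 10·(109/130))/4 = 43/26.

m = 0.84, b = 1.65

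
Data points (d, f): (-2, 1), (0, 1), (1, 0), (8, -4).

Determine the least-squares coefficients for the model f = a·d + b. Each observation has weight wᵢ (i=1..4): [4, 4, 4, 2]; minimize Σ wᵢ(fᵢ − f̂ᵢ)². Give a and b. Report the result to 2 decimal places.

AᵀWA·[a, b]ᵀ = AᵀWf reads: 148·a + 12·b = -72;  12·a + 14·b = 0.
(Σwᵢ·d·d = 148, Σwᵢ·d = 12, Σwᵢ·1 = 14, Σwᵢ·d·f = -72, Σwᵢ·f = 0.)
Δ = 148·14 − 12² = 1928.
a = ((-72)·14 − 12·0)/1928 = -126/241; b = (148·0 − 12·(-72))/1928 = 108/241.

a = -0.52, b = 0.45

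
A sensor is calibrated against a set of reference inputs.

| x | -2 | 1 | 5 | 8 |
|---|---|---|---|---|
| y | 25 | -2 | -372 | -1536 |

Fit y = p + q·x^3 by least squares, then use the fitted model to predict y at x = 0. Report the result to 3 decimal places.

ŷ = 1.620

From the data, Σ1 = 4, Σx^3 = 630, Σx^3·x^3 = 277834.
Moment sums: Σy = -1885, Σx^3·y = -833134.
MᵀM·[p, q]ᵀ = Mᵀy becomes [[4, 630]; [630, 277834]]·[p, q]ᵀ = [-1885, -833134]ᵀ.
Eliminating q: 277834·(row 1) − 630·(row 2) gives 714436·p = 277834·(-1885) − 630·(-833134) = 1157330, so p = 578665/357218.
Then q = ((-833134) − 630·(578665/357218))/277834 = -1072493/357218.
At x = 0: ŷ = (578665/357218)·(1) + (-1072493/357218)·(0) = 578665/357218.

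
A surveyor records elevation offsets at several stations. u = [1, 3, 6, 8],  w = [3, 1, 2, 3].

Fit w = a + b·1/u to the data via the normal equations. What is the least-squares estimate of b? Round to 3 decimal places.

b = 0.780

Sums needed: Σ1 = 4, Σ1/u = 13/8, Σ1/u·1/u = 665/576.
For Aᵀw: Σw = 9, Σ1/u·w = 97/24.
AᵀA·[a, b]ᵀ = Aᵀw becomes [[4, 13/8]; [13/8, 665/576]]·[a, b]ᵀ = [9, 97/24]ᵀ.
Determinant 4·(665/576) − (13/8)² = 1139/576.
a = (9·(665/576) − (13/8)·(97/24))/(1139/576) = 2202/1139; b = (4·(97/24) − (13/8)·9)/(1139/576) = 888/1139.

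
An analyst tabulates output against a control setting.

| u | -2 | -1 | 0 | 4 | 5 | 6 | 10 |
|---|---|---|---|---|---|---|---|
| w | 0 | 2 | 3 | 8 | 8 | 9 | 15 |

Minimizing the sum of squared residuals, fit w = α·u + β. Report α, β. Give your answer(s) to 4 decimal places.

Setting ∂/∂α … = 0 gives: 182·α + 22·β = 274;  22·α + 7·β = 45.
(Σu·u = 182, Σu = 22, Σ1 = 7, Σu·w = 274, Σw = 45.)
Eliminating β: 7·(row 1) − 22·(row 2) gives 790·α = 7·274 − 22·45 = 928, so α = 464/395.
Then β = (45 − 22·(464/395))/7 = 1081/395.

α = 1.1747, β = 2.7367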